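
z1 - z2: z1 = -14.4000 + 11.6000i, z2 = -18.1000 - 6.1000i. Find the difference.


Real: -14.4 + 18.1 = 3.7
Imag: 11.6 + 6.1 = 17.7

3.7000 + 17.7000i


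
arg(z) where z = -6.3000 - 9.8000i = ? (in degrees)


Re = -6.3, Im = -9.8
arg = atan2(-9.8, -6.3) = -122.7352 degrees

arg(z) = -122.7352 degrees


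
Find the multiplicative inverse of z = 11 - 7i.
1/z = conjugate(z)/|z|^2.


|z|^2 = 121+49 = 170
1/z = (11 + 7i)/170

1/z = 0.0647 + 0.0412i


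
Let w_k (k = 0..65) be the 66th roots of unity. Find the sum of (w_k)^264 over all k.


The roots are w_k = w^k with w = e^(2*pi*i/66), and (w^k)^264 = (w^264)^k.
So S = 1 + u + u^2 + ... + u^(65) with u = w^264.
264 = 4*66 + 0, so 264 is a multiple of 66 and u = (w^66)^4 = 1.
Every one of the 66 terms equals 1: S = 66

S = 66


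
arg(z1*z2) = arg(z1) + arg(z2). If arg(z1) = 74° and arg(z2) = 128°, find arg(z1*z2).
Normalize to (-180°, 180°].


arg(z1*z2) = 74° + 128° = 202°
Normalized to (-180°, 180°]: -158°

-158°


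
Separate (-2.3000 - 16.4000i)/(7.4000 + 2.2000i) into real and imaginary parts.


Multiply by conjugate: (-2.3000 - 16.4000i)(7.4000 - 2.2000i) / (7.4^2 + 2.2^2)
Numerator real = -2.3*7.4 - (16.4)*2.2 = -53.1
Numerator imag = -16.4*7.4 - (-2.3)*2.2 = -116.3
Denominator = 59.6
Re(z) = -53.1/59.6 = -0.8909
Im(z) = -116.3/59.6 = -1.9513

Re(z) = -0.8909, Im(z) = -1.9513


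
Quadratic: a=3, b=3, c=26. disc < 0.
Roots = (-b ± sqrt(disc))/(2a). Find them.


disc = 3^2 - 4*3*26 = 9 - 312 = -303
sqrt(|disc|) = sqrt(303) = 17.4069
Real part = -3/(2*3) = -0.5000
Imag part = 17.4069/(2*3) = 2.9011

-0.5000 ± 2.9011i


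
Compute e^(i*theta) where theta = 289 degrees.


cos(289°) = 0.3256
sin(289°) = -0.9455

e^(i*289°) = 0.3256 - 0.9455i


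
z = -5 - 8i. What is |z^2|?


|z| = sqrt(25+64) = sqrt(89) = 9.4340
|z^2| = |z|^2 = (sqrt(89))^2 = 89

|z^2| = 89


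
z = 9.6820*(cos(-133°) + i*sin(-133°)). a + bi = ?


a = 9.6820*cos(-133°) = 9.6820*(-0.682) = -6.6031
b = 9.6820*sin(-133°) = 9.6820*(-0.731354) = -7.0810

-6.6031 - 7.0810i


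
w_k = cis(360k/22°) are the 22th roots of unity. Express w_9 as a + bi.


Angle = 360*9/22 = 147.2727°
a = cos(147.2727°) = -0.8413
b = sin(147.2727°) = 0.5406

-0.8413 + 0.5406i


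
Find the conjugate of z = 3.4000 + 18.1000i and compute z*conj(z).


z_bar = 3.4000 - 18.1000i
z*z_bar = 3.4^2 + 18.1^2 = 11.56 + 327.61 = 339.17

z_bar = 3.4000 - 18.1000i, z*z_bar = 339.17


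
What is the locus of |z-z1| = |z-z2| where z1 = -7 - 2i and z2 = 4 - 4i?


Equal distances means the locus is the perpendicular bisector of z1 and z2.
Midpoint = ((-7+4)/2, (-2+(-4))/2) = (-1.5000, -3.0000)

Perpendicular bisector through (-1.5000, -3.0000)


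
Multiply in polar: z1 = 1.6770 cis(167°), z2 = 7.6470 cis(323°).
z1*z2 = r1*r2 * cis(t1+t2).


r = 1.6770 * 7.6470 = 12.8240
theta = 167° + 323° = 490° = 130° (mod 360)

12.8240 cis(130°)


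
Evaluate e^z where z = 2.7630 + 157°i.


e^2.7630 = 15.8473
cos(157°) = -0.920505
sin(157°) = 0.39073
Real = 15.8473*(-0.920505) = -14.5875
Imag = 15.8473*0.39073 = 6.1920

-14.5875 + 6.1920i


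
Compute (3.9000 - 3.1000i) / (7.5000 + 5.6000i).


Conjugate of z2 = 7.5000 - 5.6000i
Numerator: (3.9000 - 3.1000i)(7.5000 - 5.6000i) = 11.8900 - 45.0900i
Denominator: 7.5^2 + 5.6^2 = 87.61
Result = (11.8900 - 45.0900i)/87.61

0.1357 - 0.5147i


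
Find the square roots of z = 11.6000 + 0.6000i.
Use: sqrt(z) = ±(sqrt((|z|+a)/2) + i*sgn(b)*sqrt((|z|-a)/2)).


|z| = sqrt(134.56+0.36) = 11.6155
sqrt((|z|+a)/2) = sqrt((11.6155+11.6)/2) = sqrt(11.6078) = 3.4070
sqrt((|z|-a)/2) = sqrt((11.6155-11.6)/2) = sqrt(0.0078) = 0.0881

±(3.4070 + 0.0881i) i.e. 3.4070 + 0.0881i and -3.4070 - 0.0881i


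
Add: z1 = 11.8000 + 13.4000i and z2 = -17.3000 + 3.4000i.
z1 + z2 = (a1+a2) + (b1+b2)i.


Real: 11.8 - 17.3 = -5.5
Imag: 13.4 + 3.4 = 16.8

-5.5000 + 16.8000i


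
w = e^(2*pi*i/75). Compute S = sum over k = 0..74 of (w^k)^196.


The roots are w_k = w^k with w = e^(2*pi*i/75), and (w^k)^196 = (w^196)^k.
So S = 1 + u + u^2 + ... + u^(74) with u = w^196.
196 = 2*75 + 46, so 196 is not a multiple of 75: u = (w^75)^2 * w^46 = w^46 ≠ 1 (w is a primitive 75th root), while u^75 = (w^75)^196 = 1.
Geometric series: S = (1 - u^75)/(1 - u) = (1 - 1)/(1 - u) = 0

S = 0


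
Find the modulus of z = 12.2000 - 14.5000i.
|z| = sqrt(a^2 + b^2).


|z| = sqrt(12.2^2 + (-14.5)^2) = sqrt(148.84 + 210.25) = sqrt(359.09) = 18.9497

|z| = 18.9497


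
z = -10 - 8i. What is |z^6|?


|z| = sqrt(100+64) = sqrt(164) = 12.8062
|z^6| = |z|^6 = (sqrt(164))^6 = 164^3 = 4410944

|z^6| = 4410944


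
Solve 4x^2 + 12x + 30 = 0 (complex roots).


disc = 12^2 - 4*4*30 = 144 - 480 = -336
sqrt(|disc|) = sqrt(336) = 18.3303
Real part = -12/(2*4) = -1.5000
Imag part = 18.3303/(2*4) = 2.2913

-1.5000 ± 2.2913i


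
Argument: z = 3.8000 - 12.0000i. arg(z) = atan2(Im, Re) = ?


Re = 3.8, Im = -12
arg = atan2(-12, 3.8) = -72.4287 degrees

arg(z) = -72.4287 degrees


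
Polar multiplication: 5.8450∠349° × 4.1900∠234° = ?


r = 5.8450 * 4.1900 = 24.4906
theta = 349° + 234° = 583° = 223° (mod 360)

24.4906 cis(223°)


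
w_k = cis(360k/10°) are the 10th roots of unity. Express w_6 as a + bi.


Angle = 360*6/10 = 216°
a = cos(216°) = -0.8090
b = sin(216°) = -0.5878

-0.8090 - 0.5878i


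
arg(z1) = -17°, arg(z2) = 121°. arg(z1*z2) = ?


arg(z1*z2) = -17° + 121° = 104°
Normalized to (-180°, 180°]: 104°

104°


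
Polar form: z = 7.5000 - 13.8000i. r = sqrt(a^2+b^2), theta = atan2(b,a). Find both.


r = sqrt(56.25+190.44) = sqrt(246.69) = 15.7064
theta = atan2(-13.8, 7.5) = -61.4769 degrees

r = 15.7064, theta = -61.4769 degrees


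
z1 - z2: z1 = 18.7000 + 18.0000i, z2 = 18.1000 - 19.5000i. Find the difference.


Real: 18.7 - 18.1 = 0.6
Imag: 18 + 19.5 = 37.5

0.6000 + 37.5000i


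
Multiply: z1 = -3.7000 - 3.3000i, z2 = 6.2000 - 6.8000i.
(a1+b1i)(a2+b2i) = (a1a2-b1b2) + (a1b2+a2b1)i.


Real = -3.7*6.2 - (-3.3)*(-6.8) = -22.94 - 22.44 = -45.38
Imag = -3.7*(-6.8) + 6.2*(-3.3) = 25.16 - (20.46) = 4.7

-45.3800 + 4.7000i


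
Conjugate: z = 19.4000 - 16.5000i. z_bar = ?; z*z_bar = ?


z_bar = 19.4000 + 16.5000i
z*z_bar = 19.4^2 + (-16.5)^2 = 376.36 + 272.25 = 648.61

z_bar = 19.4000 + 16.5000i, z*z_bar = 648.61


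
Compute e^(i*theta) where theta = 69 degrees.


cos(69°) = 0.3584
sin(69°) = 0.9336

e^(i*69°) = 0.3584 + 0.9336i


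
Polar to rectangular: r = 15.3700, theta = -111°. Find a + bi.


a = 15.3700*cos(-111°) = 15.3700*(-0.35837) = -5.5081
b = 15.3700*sin(-111°) = 15.3700*(-0.93358) = -14.3491

-5.5081 - 14.3491i


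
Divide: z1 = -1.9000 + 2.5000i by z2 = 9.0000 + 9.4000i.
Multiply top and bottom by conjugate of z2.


Conjugate of z2 = 9.0000 - 9.4000i
Numerator: (-1.9000 + 2.5000i)(9.0000 - 9.4000i) = 6.4000 + 40.3600i
Denominator: 9^2 + 9.4^2 = 169.36
Result = (6.4000 + 40.3600i)/169.36

0.0378 + 0.2383i


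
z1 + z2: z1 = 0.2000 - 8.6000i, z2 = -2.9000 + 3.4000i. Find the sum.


Real: 0.2 - 2.9 = -2.7
Imag: -8.6 + 3.4 = -5.2

-2.7000 - 5.2000i


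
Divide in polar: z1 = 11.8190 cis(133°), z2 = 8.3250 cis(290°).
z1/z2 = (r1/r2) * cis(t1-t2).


r = 11.8190 / 8.3250 = 1.4197
theta = 133° - 290° = -157° = 203° (mod 360)

1.4197 cis(203°)


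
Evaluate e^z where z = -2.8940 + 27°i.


e^-2.8940 = 0.05535
cos(27°) = 0.891
sin(27°) = 0.454
Real = 0.05535*0.891 = 0.0493
Imag = 0.05535*0.454 = 0.0251

0.0493 + 0.0251i


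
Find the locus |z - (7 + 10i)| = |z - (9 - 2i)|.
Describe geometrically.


Equal distances means the locus is the perpendicular bisector of z1 and z2.
Midpoint = ((7+9)/2, (10+(-2))/2) = (8.0000, 4.0000)

Perpendicular bisector through (8.0000, 4.0000)


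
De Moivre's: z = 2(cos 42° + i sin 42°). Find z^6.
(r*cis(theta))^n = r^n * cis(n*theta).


r^6 = 2^6 = 64
n*theta = 6*42° = 252° = 252° (mod 360)
a = 64*cos(252°) = -19.7771
b = 64*sin(252°) = -60.8676

64 cis(252°) = -19.7771 - 60.8676i


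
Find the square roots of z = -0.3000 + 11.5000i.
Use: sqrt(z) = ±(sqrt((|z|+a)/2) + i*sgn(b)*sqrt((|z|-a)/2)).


|z| = sqrt(0.09+132.25) = 11.5039
sqrt((|z|+a)/2) = sqrt((11.5039+(-0.3))/2) = sqrt(5.6020) = 2.3668
sqrt((|z|-a)/2) = sqrt((11.5039-(-0.3))/2) = sqrt(5.9020) = 2.4294

±(2.3668 + 2.4294i) i.e. 2.3668 + 2.4294i and -2.3668 - 2.4294i


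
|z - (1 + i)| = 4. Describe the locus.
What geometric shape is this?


|z - z0| = r is a circle with center z0 and radius r.
Center = (1, 1), radius = 4

Circle with center (1, 1) and radius 4


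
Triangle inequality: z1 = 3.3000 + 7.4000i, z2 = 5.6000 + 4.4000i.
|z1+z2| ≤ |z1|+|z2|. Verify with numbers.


|z1| = sqrt(3.3^2 + 7.4^2) = sqrt(65.65) = 8.1025
|z2| = sqrt(5.6^2 + 4.4^2) = sqrt(50.72) = 7.1218
z1+z2 = 8.9000 + 11.8000i
|z1+z2| = sqrt(218.45) = 14.7801
|z1|+|z2| = 8.1025 + 7.1218 = 15.2243

|z1+z2| = 14.7801 ≤ |z1|+|z2| = 15.2243 (verified)


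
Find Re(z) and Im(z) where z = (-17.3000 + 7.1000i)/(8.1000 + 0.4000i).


Multiply by conjugate: (-17.3000 + 7.1000i)(8.1000 - 0.4000i) / (8.1^2 + 0.4^2)
Numerator real = -17.3*8.1 + 7.1*0.4 = -137.29
Numerator imag = 7.1*8.1 - (-17.3)*0.4 = 64.43
Denominator = 65.77
Re(z) = -137.29/65.77 = -2.0874
Im(z) = 64.43/65.77 = 0.9796

Re(z) = -2.0874, Im(z) = 0.9796


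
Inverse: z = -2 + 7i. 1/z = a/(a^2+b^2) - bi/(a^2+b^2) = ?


|z|^2 = 4+49 = 53
1/z = (-2 - 7i)/53

1/z = -0.0377 - 0.1321i


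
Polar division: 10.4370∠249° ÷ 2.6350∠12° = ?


r = 10.4370 / 2.6350 = 3.9609
theta = 249° - 12° = 237° = 237° (mod 360)

3.9609 cis(237°)


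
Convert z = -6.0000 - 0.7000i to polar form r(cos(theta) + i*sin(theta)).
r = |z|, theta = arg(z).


r = sqrt(36+0.49) = sqrt(36.49) = 6.0407
theta = atan2(-0.7, -6) = -173.3456 degrees

r = 6.0407, theta = -173.3456 degrees


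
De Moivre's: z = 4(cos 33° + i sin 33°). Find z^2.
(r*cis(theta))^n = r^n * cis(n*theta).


r^2 = 4^2 = 16
n*theta = 2*33° = 66° = 66° (mod 360)
a = 16*cos(66°) = 6.5078
b = 16*sin(66°) = 14.6167

16 cis(66°) = 6.5078 + 14.6167i


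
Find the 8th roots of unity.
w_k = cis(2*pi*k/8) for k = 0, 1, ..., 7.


The 8th roots of unity are cis(360k/8°) for k=0..7
Angle step = 360/8 = 45°
Primitive root: cis(45°)
Primitive root = 0.7071 + 0.7071i

8 roots at angles: 0°, 45°, 90°, 135°, 180°, 225°, 270°, 315°


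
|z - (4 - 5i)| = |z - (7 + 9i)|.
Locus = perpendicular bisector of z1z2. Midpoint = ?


Equal distances means the locus is the perpendicular bisector of z1 and z2.
Midpoint = ((4+7)/2, (-5+9)/2) = (5.5000, 2.0000)

Perpendicular bisector through (5.5000, 2.0000)


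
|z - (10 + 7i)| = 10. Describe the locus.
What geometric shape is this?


|z - z0| = r is a circle with center z0 and radius r.
Center = (10, 7), radius = 10

Circle with center (10, 7) and radius 10


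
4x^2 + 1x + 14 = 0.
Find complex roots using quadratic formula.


disc = 1^2 - 4*4*14 = 1 - 224 = -223
sqrt(|disc|) = sqrt(223) = 14.9332
Real part = -1/(2*4) = -0.1250
Imag part = 14.9332/(2*4) = 1.8666

-0.1250 ± 1.8666i


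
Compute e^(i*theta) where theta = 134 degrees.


cos(134°) = -0.6947
sin(134°) = 0.7193

e^(i*134°) = -0.6947 + 0.7193i


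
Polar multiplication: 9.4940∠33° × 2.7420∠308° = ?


r = 9.4940 * 2.7420 = 26.0325
theta = 33° + 308° = 341° = 341° (mod 360)

26.0325 cis(341°)


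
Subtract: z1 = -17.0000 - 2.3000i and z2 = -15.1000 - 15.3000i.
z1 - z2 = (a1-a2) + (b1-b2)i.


Real: -17 + 15.1 = -1.9
Imag: -2.3 + 15.3 = 13

-1.9000 + 13.0000i


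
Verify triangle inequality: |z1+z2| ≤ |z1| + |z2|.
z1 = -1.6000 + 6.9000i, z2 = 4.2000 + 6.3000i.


|z1| = sqrt((-1.6)^2 + 6.9^2) = sqrt(50.17) = 7.0831
|z2| = sqrt(4.2^2 + 6.3^2) = sqrt(57.33) = 7.5717
z1+z2 = 2.6000 + 13.2000i
|z1+z2| = sqrt(181) = 13.4536
|z1|+|z2| = 7.0831 + 7.5717 = 14.6548

|z1+z2| = 13.4536 ≤ |z1|+|z2| = 14.6548 (verified)


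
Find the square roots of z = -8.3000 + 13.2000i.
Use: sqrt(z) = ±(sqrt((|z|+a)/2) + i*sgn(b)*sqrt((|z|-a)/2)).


|z| = sqrt(68.89+174.24) = 15.5926
sqrt((|z|+a)/2) = sqrt((15.5926+(-8.3))/2) = sqrt(3.6463) = 1.9095
sqrt((|z|-a)/2) = sqrt((15.5926-(-8.3))/2) = sqrt(11.9463) = 3.4563

±(1.9095 + 3.4563i) i.e. 1.9095 + 3.4563i and -1.9095 - 3.4563i


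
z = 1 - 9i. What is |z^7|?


|z| = sqrt(1+81) = sqrt(82) = 9.0554
|z^7| = |z|^7 = (sqrt(82))^7 = 82^3 * sqrt(82) = 551368*sqrt(82)

|z^7| = 551368*sqrt(82) ≈ 4992849.5928


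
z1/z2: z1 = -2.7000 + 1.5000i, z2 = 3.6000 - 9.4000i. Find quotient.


Conjugate of z2 = 3.6000 + 9.4000i
Numerator: (-2.7000 + 1.5000i)(3.6000 + 9.4000i) = -23.8200 - 19.9800i
Denominator: 3.6^2 + (-9.4)^2 = 101.32
Result = (-23.8200 - 19.9800i)/101.32

-0.2351 - 0.1972i


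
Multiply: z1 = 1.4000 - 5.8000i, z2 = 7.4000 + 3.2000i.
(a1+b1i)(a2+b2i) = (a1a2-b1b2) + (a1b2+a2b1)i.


Real = 1.4*7.4 - (-5.8)*3.2 = 10.36 - (-18.56) = 28.92
Imag = 1.4*3.2 + 7.4*(-5.8) = 4.48 - (42.92) = -38.44

28.9200 - 38.4400i


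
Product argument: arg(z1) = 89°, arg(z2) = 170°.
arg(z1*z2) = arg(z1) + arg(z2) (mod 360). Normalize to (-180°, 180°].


arg(z1*z2) = 89° + 170° = 259°
Normalized to (-180°, 180°]: -101°

-101°


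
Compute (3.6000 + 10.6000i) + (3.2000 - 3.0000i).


Real: 3.6 + 3.2 = 6.8
Imag: 10.6 - 3 = 7.6

6.8000 + 7.6000i


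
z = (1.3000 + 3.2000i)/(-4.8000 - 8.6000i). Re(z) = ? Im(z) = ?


Multiply by conjugate: (1.3000 + 3.2000i)(-4.8000 + 8.6000i) / ((-4.8)^2 + (-8.6)^2)
Numerator real = 1.3*(-4.8) + 3.2*(-8.6) = -33.76
Numerator imag = 3.2*(-4.8) - 1.3*(-8.6) = -4.18
Denominator = 97
Re(z) = -33.76/97 = -0.3480
Im(z) = -4.18/97 = -0.0431

Re(z) = -0.3480, Im(z) = -0.0431


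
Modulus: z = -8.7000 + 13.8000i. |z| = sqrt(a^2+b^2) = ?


|z| = sqrt((-8.7)^2 + 13.8^2) = sqrt(75.69 + 190.44) = sqrt(266.13) = 16.3135

|z| = 16.3135


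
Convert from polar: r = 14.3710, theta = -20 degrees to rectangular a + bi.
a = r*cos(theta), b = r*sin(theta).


a = 14.3710*cos(-20°) = 14.3710*0.93969 = 13.5043
b = 14.3710*sin(-20°) = 14.3710*(-0.34202) = -4.9152

13.5043 - 4.9152i


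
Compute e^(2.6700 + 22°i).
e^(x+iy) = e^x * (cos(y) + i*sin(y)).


e^2.6700 = 14.4400
cos(22°) = 0.92718
sin(22°) = 0.374607
Real = 14.4400*0.92718 = 13.3885
Imag = 14.4400*0.374607 = 5.4093

13.3885 + 5.4093i


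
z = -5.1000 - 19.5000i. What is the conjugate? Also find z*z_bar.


z_bar = -5.1000 + 19.5000i
z*z_bar = (-5.1)^2 + (-19.5)^2 = 26.01 + 380.25 = 406.26

z_bar = -5.1000 + 19.5000i, z*z_bar = 406.26


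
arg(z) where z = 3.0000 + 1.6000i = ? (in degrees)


Re = 3, Im = 1.6
arg = atan2(1.6, 3) = 28.0725 degrees

arg(z) = 28.0725 degrees


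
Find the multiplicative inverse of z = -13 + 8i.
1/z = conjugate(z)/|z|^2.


|z|^2 = 169+64 = 233
1/z = (-13 - 8i)/233

1/z = -0.0558 - 0.0343i


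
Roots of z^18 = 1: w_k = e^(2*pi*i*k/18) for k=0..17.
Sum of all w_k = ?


The sum of all 18th roots of unity is 0.
Geometric series: (1 - w^18)/(1 - w) = (1-1)/(1-w) = 0 since w^18 = 1, w ≠ 1.
Alternatively: coefficient of z^17 in z^18 - 1 is 0.

0


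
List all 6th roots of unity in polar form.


The 6th roots of unity are cis(360k/6°) for k=0..5
Angle step = 360/6 = 60°
Primitive root: cis(60°)
Primitive root = 0.5000 + 0.8660i

6 roots at angles: 0°, 60°, 120°, 180°, 240°, 300°


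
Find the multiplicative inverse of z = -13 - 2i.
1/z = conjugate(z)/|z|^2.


|z|^2 = 169+4 = 173
1/z = (-13 + 2i)/173

1/z = -0.0751 + 0.0116i


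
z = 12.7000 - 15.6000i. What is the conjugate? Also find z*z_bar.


z_bar = 12.7000 + 15.6000i
z*z_bar = 12.7^2 + (-15.6)^2 = 161.29 + 243.36 = 404.65

z_bar = 12.7000 + 15.6000i, z*z_bar = 404.65


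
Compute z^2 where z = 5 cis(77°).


r^2 = 5^2 = 25
n*theta = 2*77° = 154° = 154° (mod 360)
a = 25*cos(154°) = -22.4699
b = 25*sin(154°) = 10.9593

25 cis(154°) = -22.4699 + 10.9593i


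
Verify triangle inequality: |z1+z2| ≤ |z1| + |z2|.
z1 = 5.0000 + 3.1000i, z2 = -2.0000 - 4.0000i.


|z1| = sqrt(5^2 + 3.1^2) = sqrt(34.61) = 5.8830
|z2| = sqrt((-2)^2 + (-4)^2) = sqrt(20) = 4.4721
z1+z2 = 3.0000 - 0.9000i
|z1+z2| = sqrt(9.81) = 3.1321
|z1|+|z2| = 5.8830 + 4.4721 = 10.3551

|z1+z2| = 3.1321 ≤ |z1|+|z2| = 10.3551 (verified)


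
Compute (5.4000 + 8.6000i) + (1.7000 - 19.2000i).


Real: 5.4 + 1.7 = 7.1
Imag: 8.6 - 19.2 = -10.6

7.1000 - 10.6000i


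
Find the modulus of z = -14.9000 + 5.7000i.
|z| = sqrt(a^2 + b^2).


|z| = sqrt((-14.9)^2 + 5.7^2) = sqrt(222.01 + 32.49) = sqrt(254.5) = 15.9531

|z| = 15.9531


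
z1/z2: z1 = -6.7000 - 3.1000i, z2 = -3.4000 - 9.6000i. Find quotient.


Conjugate of z2 = -3.4000 + 9.6000i
Numerator: (-6.7000 - 3.1000i)(-3.4000 + 9.6000i) = 52.5400 - 53.7800i
Denominator: (-3.4)^2 + (-9.6)^2 = 103.72
Result = (52.5400 - 53.7800i)/103.72

0.5066 - 0.5185i


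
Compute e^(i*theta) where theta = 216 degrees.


cos(216°) = -0.8090
sin(216°) = -0.5878

e^(i*216°) = -0.8090 - 0.5878i


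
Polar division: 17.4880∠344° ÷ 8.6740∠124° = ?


r = 17.4880 / 8.6740 = 2.0161
theta = 344° - 124° = 220° = 220° (mod 360)

2.0161 cis(220°)


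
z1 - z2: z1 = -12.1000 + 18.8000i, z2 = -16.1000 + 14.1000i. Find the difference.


Real: -12.1 + 16.1 = 4
Imag: 18.8 - 14.1 = 4.7

4.0000 + 4.7000i


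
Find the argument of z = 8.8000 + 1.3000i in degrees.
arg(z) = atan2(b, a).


Re = 8.8, Im = 1.3
arg = atan2(1.3, 8.8) = 8.4034 degrees

arg(z) = 8.4034 degrees


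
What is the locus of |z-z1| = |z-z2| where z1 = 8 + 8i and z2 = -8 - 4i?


Equal distances means the locus is the perpendicular bisector of z1 and z2.
Midpoint = ((8+(-8))/2, (8+(-4))/2) = (0, 2.0000)

Perpendicular bisector through (0, 2.0000)


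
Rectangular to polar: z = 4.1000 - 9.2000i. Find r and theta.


r = sqrt(16.81+84.64) = sqrt(101.45) = 10.0722
theta = atan2(-9.2, 4.1) = -65.9798 degrees

r = 10.0722, theta = -65.9798 degrees


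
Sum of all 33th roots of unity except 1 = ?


With w = e^(2*pi*i/33), all 33 of the 33th roots of unity w^0 = 1, w, ..., w^(32) sum to 0: 1 + w + ... + w^(32) = (1 - w^33)/(1 - w) = 0 since w^33 = 1, w ≠ 1.
Removing the root 1: w + w^2 + ... + w^(32) = 0 - 1 = -1

Sum = -1


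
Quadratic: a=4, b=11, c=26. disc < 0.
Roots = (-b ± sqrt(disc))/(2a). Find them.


disc = 11^2 - 4*4*26 = 121 - 416 = -295
sqrt(|disc|) = sqrt(295) = 17.1756
Real part = -11/(2*4) = -1.3750
Imag part = 17.1756/(2*4) = 2.1469

-1.3750 ± 2.1469i


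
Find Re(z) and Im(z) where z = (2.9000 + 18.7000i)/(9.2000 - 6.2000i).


Multiply by conjugate: (2.9000 + 18.7000i)(9.2000 + 6.2000i) / (9.2^2 + (-6.2)^2)
Numerator real = 2.9*9.2 + 18.7*(-6.2) = -89.26
Numerator imag = 18.7*9.2 - 2.9*(-6.2) = 190.02
Denominator = 123.08
Re(z) = -89.26/123.08 = -0.7252
Im(z) = 190.02/123.08 = 1.5439

Re(z) = -0.7252, Im(z) = 1.5439


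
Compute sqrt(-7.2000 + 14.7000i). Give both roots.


|z| = sqrt(51.84+216.09) = 16.3686
sqrt((|z|+a)/2) = sqrt((16.3686+(-7.2))/2) = sqrt(4.5843) = 2.1411
sqrt((|z|-a)/2) = sqrt((16.3686-(-7.2))/2) = sqrt(11.7843) = 3.4328

±(2.1411 + 3.4328i) i.e. 2.1411 + 3.4328i and -2.1411 - 3.4328i


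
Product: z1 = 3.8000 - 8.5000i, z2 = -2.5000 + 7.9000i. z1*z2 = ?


Real = 3.8*(-2.5) - (-8.5)*7.9 = -9.5 - (-67.15) = 57.65
Imag = 3.8*7.9 - (2.5)*(-8.5) = 30.02 + 21.25 = 51.27

57.6500 + 51.2700i


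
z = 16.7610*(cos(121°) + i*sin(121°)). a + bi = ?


a = 16.7610*cos(121°) = 16.7610*(-0.51504) = -8.6326
b = 16.7610*sin(121°) = 16.7610*0.85717 = 14.3670

-8.6326 + 14.3670i


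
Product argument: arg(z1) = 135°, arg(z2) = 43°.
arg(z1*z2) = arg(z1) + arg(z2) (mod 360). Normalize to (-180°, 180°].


arg(z1*z2) = 135° + 43° = 178°
Normalized to (-180°, 180°]: 178°

178°


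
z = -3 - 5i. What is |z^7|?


|z| = sqrt(9+25) = sqrt(34) = 5.8310
|z^7| = |z|^7 = (sqrt(34))^7 = 34^3 * sqrt(34) = 39304*sqrt(34)

|z^7| = 39304*sqrt(34) ≈ 229179.7333


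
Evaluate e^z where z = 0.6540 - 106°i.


e^0.6540 = 1.9232
cos(-106°) = -0.27564
sin(-106°) = -0.96126
Real = 1.9232*(-0.27564) = -0.5301
Imag = 1.9232*(-0.96126) = -1.8487

-0.5301 - 1.8487i


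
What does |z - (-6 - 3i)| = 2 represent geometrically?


|z - z0| = r is a circle with center z0 and radius r.
Center = (-6, -3), radius = 2

Circle with center (-6, -3) and radius 2


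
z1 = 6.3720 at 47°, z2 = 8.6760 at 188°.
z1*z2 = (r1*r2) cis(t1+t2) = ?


r = 6.3720 * 8.6760 = 55.2835
theta = 47° + 188° = 235° = 235° (mod 360)

55.2835 cis(235°)


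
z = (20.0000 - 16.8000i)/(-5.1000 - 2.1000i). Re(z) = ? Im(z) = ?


Multiply by conjugate: (20.0000 - 16.8000i)(-5.1000 + 2.1000i) / ((-5.1)^2 + (-2.1)^2)
Numerator real = 20*(-5.1) - (16.8)*(-2.1) = -66.72
Numerator imag = -16.8*(-5.1) - 20*(-2.1) = 127.68
Denominator = 30.42
Re(z) = -66.72/30.42 = -2.1933
Im(z) = 127.68/30.42 = 4.1972

Re(z) = -2.1933, Im(z) = 4.1972


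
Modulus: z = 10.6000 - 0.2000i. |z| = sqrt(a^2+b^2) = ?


|z| = sqrt(10.6^2 + (-0.2)^2) = sqrt(112.36 + 0.04) = sqrt(112.4) = 10.6019

|z| = 10.6019


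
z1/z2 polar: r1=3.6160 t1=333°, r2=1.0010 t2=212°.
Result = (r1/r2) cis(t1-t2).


r = 3.6160 / 1.0010 = 3.6124
theta = 333° - 212° = 121° = 121° (mod 360)

3.6124 cis(121°)


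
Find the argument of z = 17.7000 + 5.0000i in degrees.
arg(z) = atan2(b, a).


Re = 17.7, Im = 5
arg = atan2(5, 17.7) = 15.7742 degrees

arg(z) = 15.7742 degrees


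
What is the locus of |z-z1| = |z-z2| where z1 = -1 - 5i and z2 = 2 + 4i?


Equal distances means the locus is the perpendicular bisector of z1 and z2.
Midpoint = ((-1+2)/2, (-5+4)/2) = (0.5000, -0.5000)

Perpendicular bisector through (0.5000, -0.5000)


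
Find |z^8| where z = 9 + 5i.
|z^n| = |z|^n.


|z| = sqrt(81+25) = sqrt(106) = 10.2956
|z^8| = |z|^8 = (sqrt(106))^8 = 106^4 = 126247696

|z^8| = 126247696


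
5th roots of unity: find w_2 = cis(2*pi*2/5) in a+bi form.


Angle = 360*2/5 = 144°
a = cos(144°) = -0.8090
b = sin(144°) = 0.5878

-0.8090 + 0.5878i


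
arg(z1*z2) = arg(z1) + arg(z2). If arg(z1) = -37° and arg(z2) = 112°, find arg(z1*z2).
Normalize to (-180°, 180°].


arg(z1*z2) = -37° + 112° = 75°
Normalized to (-180°, 180°]: 75°

75°


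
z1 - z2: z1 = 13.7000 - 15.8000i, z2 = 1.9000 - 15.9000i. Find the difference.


Real: 13.7 - 1.9 = 11.8
Imag: -15.8 + 15.9 = 0.1

11.8000 + 0.1000i


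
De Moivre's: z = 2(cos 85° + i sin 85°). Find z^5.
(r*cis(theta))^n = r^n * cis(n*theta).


r^5 = 2^5 = 32
n*theta = 5*85° = 425° = 65° (mod 360)
a = 32*cos(65°) = 13.5238
b = 32*sin(65°) = 29.0018

32 cis(65°) = 13.5238 + 29.0018i


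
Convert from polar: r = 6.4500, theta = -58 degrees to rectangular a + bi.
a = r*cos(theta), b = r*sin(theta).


a = 6.4500*cos(-58°) = 6.4500*0.52992 = 3.4180
b = 6.4500*sin(-58°) = 6.4500*(-0.84805) = -5.4699

3.4180 - 5.4699i


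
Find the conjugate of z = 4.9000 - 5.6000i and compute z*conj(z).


z_bar = 4.9000 + 5.6000i
z*z_bar = 4.9^2 + (-5.6)^2 = 24.01 + 31.36 = 55.37

z_bar = 4.9000 + 5.6000i, z*z_bar = 55.37


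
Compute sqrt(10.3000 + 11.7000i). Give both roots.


|z| = sqrt(106.09+136.89) = 15.5878
sqrt((|z|+a)/2) = sqrt((15.5878+10.3)/2) = sqrt(12.9439) = 3.5978
sqrt((|z|-a)/2) = sqrt((15.5878-10.3)/2) = sqrt(2.6439) = 1.6260

±(3.5978 + 1.6260i) i.e. 3.5978 + 1.6260i and -3.5978 - 1.6260i


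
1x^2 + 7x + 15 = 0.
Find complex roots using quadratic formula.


disc = 7^2 - 4*1*15 = 49 - 60 = -11
sqrt(|disc|) = sqrt(11) = 3.3166
Real part = -7/(2*1) = -3.5000
Imag part = 3.3166/(2*1) = 1.6583

-3.5000 ± 1.6583i


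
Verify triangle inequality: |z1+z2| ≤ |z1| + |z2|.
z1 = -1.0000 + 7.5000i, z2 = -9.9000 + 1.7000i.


|z1| = sqrt((-1)^2 + 7.5^2) = sqrt(57.25) = 7.5664
|z2| = sqrt((-9.9)^2 + 1.7^2) = sqrt(100.9) = 10.0449
z1+z2 = -10.9000 + 9.2000i
|z1+z2| = sqrt(203.45) = 14.2636
|z1|+|z2| = 7.5664 + 10.0449 = 17.6113

|z1+z2| = 14.2636 ≤ |z1|+|z2| = 17.6113 (verified)


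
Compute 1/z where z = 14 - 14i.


|z|^2 = 196+196 = 392
1/z = (14 + 14i)/392

1/z = 0.0357 + 0.0357i


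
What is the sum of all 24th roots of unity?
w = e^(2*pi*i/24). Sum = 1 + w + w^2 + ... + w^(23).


The sum of all 24th roots of unity is 0.
Geometric series: (1 - w^24)/(1 - w) = (1-1)/(1-w) = 0 since w^24 = 1, w ≠ 1.
Alternatively: coefficient of z^23 in z^24 - 1 is 0.

0


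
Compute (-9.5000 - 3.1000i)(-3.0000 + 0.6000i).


Real = -9.5*(-3) - (-3.1)*0.6 = 28.5 - (-1.86) = 30.36
Imag = -9.5*0.6 - (3)*(-3.1) = -5.7 + 9.3 = 3.6

30.3600 + 3.6000i


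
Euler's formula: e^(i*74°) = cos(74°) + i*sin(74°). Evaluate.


cos(74°) = 0.2756
sin(74°) = 0.9613

e^(i*74°) = 0.2756 + 0.9613i


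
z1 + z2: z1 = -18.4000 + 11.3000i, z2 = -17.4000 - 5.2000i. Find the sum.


Real: -18.4 - 17.4 = -35.8
Imag: 11.3 - 5.2 = 6.1

-35.8000 + 6.1000i


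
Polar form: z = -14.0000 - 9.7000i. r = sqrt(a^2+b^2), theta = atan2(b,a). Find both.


r = sqrt(196+94.09) = sqrt(290.09) = 17.0320
theta = atan2(-9.7, -14) = -145.2836 degrees

r = 17.0320, theta = -145.2836 degrees


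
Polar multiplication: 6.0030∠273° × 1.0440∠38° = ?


r = 6.0030 * 1.0440 = 6.2671
theta = 273° + 38° = 311° = 311° (mod 360)

6.2671 cis(311°)


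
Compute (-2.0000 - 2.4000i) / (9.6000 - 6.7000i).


Conjugate of z2 = 9.6000 + 6.7000i
Numerator: (-2.0000 - 2.4000i)(9.6000 + 6.7000i) = -3.1200 - 36.4400i
Denominator: 9.6^2 + (-6.7)^2 = 137.05
Result = (-3.1200 - 36.4400i)/137.05

-0.0228 - 0.2659i


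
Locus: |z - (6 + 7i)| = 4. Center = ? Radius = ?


|z - z0| = r is a circle with center z0 and radius r.
Center = (6, 7), radius = 4

Circle with center (6, 7) and radius 4


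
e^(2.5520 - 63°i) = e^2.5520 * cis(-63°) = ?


e^2.5520 = 12.8327
cos(-63°) = 0.45399
sin(-63°) = -0.89101
Real = 12.8327*0.45399 = 5.8259
Imag = 12.8327*(-0.89101) = -11.4341

5.8259 - 11.4341i


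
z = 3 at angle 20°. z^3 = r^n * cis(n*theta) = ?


r^3 = 3^3 = 27
n*theta = 3*20° = 60° = 60° (mod 360)
a = 27*cos(60°) = 13.5000
b = 27*sin(60°) = 23.3827

27 cis(60°) = 13.5000 + 23.3827i


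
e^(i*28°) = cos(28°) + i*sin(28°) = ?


cos(28°) = 0.8829
sin(28°) = 0.4695

e^(i*28°) = 0.8829 + 0.4695i


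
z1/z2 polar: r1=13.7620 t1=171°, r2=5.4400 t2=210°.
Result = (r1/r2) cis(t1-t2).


r = 13.7620 / 5.4400 = 2.5298
theta = 171° - 210° = -39° = 321° (mod 360)

2.5298 cis(321°)


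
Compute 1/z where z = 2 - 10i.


|z|^2 = 4+100 = 104
1/z = (2 + 10i)/104

1/z = 0.0192 + 0.0962i


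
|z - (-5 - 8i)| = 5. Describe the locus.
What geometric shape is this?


|z - z0| = r is a circle with center z0 and radius r.
Center = (-5, -8), radius = 5

Circle with center (-5, -8) and radius 5


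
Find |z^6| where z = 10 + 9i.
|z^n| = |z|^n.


|z| = sqrt(100+81) = sqrt(181) = 13.4536
|z^6| = |z|^6 = (sqrt(181))^6 = 181^3 = 5929741

|z^6| = 5929741


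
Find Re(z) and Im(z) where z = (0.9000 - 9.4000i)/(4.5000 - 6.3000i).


Multiply by conjugate: (0.9000 - 9.4000i)(4.5000 + 6.3000i) / (4.5^2 + (-6.3)^2)
Numerator real = 0.9*4.5 - (9.4)*(-6.3) = 63.27
Numerator imag = -9.4*4.5 - 0.9*(-6.3) = -36.63
Denominator = 59.94
Re(z) = 63.27/59.94 = 1.0556
Im(z) = -36.63/59.94 = -0.6111

Re(z) = 1.0556, Im(z) = -0.6111


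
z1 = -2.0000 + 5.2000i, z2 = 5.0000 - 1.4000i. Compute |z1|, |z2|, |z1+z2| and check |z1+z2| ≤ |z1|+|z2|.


|z1| = sqrt((-2)^2 + 5.2^2) = sqrt(31.04) = 5.5714
|z2| = sqrt(5^2 + (-1.4)^2) = sqrt(26.96) = 5.1923
z1+z2 = 3.0000 + 3.8000i
|z1+z2| = sqrt(23.44) = 4.8415
|z1|+|z2| = 5.5714 + 5.1923 = 10.7637

|z1+z2| = 4.8415 ≤ |z1|+|z2| = 10.7637 (verified)


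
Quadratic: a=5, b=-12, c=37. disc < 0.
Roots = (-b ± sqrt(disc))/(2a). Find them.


disc = (-12)^2 - 4*5*37 = 144 - 740 = -596
sqrt(|disc|) = sqrt(596) = 24.4131
Real part = 12/(2*5) = 1.2000
Imag part = 24.4131/(2*5) = 2.4413

1.2000 ± 2.4413i


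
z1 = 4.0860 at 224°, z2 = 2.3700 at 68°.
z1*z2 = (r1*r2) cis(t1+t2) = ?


r = 4.0860 * 2.3700 = 9.6838
theta = 224° + 68° = 292° = 292° (mod 360)

9.6838 cis(292°)


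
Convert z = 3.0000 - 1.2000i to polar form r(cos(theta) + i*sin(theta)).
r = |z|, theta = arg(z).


r = sqrt(9+1.44) = sqrt(10.44) = 3.2311
theta = atan2(-1.2, 3) = -21.8014 degrees

r = 3.2311, theta = -21.8014 degrees


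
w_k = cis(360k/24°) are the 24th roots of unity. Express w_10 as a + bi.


Angle = 360*10/24 = 150°
a = cos(150°) = -0.8660
b = sin(150°) = 0.5000

-0.8660 + 0.5000i


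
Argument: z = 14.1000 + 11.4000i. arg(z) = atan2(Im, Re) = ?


Re = 14.1, Im = 11.4
arg = atan2(11.4, 14.1) = 38.9559 degrees

arg(z) = 38.9559 degrees


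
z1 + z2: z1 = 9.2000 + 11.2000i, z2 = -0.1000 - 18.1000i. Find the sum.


Real: 9.2 - 0.1 = 9.1
Imag: 11.2 - 18.1 = -6.9

9.1000 - 6.9000i


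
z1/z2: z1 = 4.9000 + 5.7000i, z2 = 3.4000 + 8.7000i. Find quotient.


Conjugate of z2 = 3.4000 - 8.7000i
Numerator: (4.9000 + 5.7000i)(3.4000 - 8.7000i) = 66.2500 - 23.2500i
Denominator: 3.4^2 + 8.7^2 = 87.25
Result = (66.2500 - 23.2500i)/87.25

0.7593 - 0.2665i


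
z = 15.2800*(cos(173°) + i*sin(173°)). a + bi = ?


a = 15.2800*cos(173°) = 15.2800*(-0.992546) = -15.1661
b = 15.2800*sin(173°) = 15.2800*0.12187 = 1.8622

-15.1661 + 1.8622i


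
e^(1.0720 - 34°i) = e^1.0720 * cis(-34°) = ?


e^1.0720 = 2.9212
cos(-34°) = 0.82904
sin(-34°) = -0.5592
Real = 2.9212*0.82904 = 2.4218
Imag = 2.9212*(-0.5592) = -1.6335

2.4218 - 1.6335i


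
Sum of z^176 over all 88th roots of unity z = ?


The roots are w_k = w^k with w = e^(2*pi*i/88), and (w^k)^176 = (w^176)^k.
So S = 1 + u + u^2 + ... + u^(87) with u = w^176.
176 = 2*88 + 0, so 176 is a multiple of 88 and u = (w^88)^2 = 1.
Every one of the 88 terms equals 1: S = 88

S = 88


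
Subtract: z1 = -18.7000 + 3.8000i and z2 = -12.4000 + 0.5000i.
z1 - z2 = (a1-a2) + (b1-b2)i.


Real: -18.7 + 12.4 = -6.3
Imag: 3.8 - 0.5 = 3.3

-6.3000 + 3.3000i


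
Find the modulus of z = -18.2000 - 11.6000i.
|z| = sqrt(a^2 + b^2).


|z| = sqrt((-18.2)^2 + (-11.6)^2) = sqrt(331.24 + 134.56) = sqrt(465.8) = 21.5824

|z| = 21.5824


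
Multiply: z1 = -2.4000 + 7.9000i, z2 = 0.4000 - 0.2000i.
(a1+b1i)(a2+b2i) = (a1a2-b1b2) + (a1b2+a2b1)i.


Real = -2.4*0.4 - 7.9*(-0.2) = -0.96 - (-1.58) = 0.62
Imag = -2.4*(-0.2) + 0.4*7.9 = 0.48 + 3.16 = 3.64

0.6200 + 3.6400i


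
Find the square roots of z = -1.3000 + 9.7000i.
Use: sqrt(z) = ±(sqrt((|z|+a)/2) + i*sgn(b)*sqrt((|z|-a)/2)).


|z| = sqrt(1.69+94.09) = 9.7867
sqrt((|z|+a)/2) = sqrt((9.7867+(-1.3))/2) = sqrt(4.2434) = 2.0599
sqrt((|z|-a)/2) = sqrt((9.7867-(-1.3))/2) = sqrt(5.5434) = 2.3544

±(2.0599 + 2.3544i) i.e. 2.0599 + 2.3544i and -2.0599 - 2.3544i


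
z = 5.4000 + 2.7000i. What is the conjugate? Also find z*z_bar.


z_bar = 5.4000 - 2.7000i
z*z_bar = 5.4^2 + 2.7^2 = 29.16 + 7.29 = 36.45

z_bar = 5.4000 - 2.7000i, z*z_bar = 36.45


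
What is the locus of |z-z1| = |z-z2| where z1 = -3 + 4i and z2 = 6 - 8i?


Equal distances means the locus is the perpendicular bisector of z1 and z2.
Midpoint = ((-3+6)/2, (4+(-8))/2) = (1.5000, -2.0000)

Perpendicular bisector through (1.5000, -2.0000)


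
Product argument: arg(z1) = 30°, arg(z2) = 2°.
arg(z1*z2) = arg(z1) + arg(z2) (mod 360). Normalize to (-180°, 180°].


arg(z1*z2) = 30° + 2° = 32°
Normalized to (-180°, 180°]: 32°

32°


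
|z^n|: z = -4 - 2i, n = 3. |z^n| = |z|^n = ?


|z| = sqrt(16+4) = sqrt(20) = 4.4721
|z^3| = |z|^3 = (sqrt(20))^3 = 20*sqrt(20)

|z^3| = 20*sqrt(20) ≈ 89.4427


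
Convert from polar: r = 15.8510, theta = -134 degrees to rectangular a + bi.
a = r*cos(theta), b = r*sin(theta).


a = 15.8510*cos(-134°) = 15.8510*(-0.694658) = -11.0110
b = 15.8510*sin(-134°) = 15.8510*(-0.71934) = -11.4023

-11.0110 - 11.4023i


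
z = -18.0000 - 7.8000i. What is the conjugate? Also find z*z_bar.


z_bar = -18.0000 + 7.8000i
z*z_bar = (-18)^2 + (-7.8)^2 = 324 + 60.84 = 384.84

z_bar = -18.0000 + 7.8000i, z*z_bar = 384.84


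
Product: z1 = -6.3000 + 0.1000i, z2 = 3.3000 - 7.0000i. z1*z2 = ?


Real = -6.3*3.3 - 0.1*(-7) = -20.79 - (-0.7) = -20.09
Imag = -6.3*(-7) + 3.3*0.1 = 44.1 + 0.33 = 44.43

-20.0900 + 44.4300i


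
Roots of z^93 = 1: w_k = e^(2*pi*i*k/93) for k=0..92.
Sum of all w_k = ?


The sum of all 93th roots of unity is 0.
Geometric series: (1 - w^93)/(1 - w) = (1-1)/(1-w) = 0 since w^93 = 1, w ≠ 1.
Alternatively: coefficient of z^92 in z^93 - 1 is 0.

0


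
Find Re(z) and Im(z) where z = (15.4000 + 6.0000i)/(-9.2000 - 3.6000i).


Multiply by conjugate: (15.4000 + 6.0000i)(-9.2000 + 3.6000i) / ((-9.2)^2 + (-3.6)^2)
Numerator real = 15.4*(-9.2) + 6*(-3.6) = -163.28
Numerator imag = 6*(-9.2) - 15.4*(-3.6) = 0.24
Denominator = 97.6
Re(z) = -163.28/97.6 = -1.6730
Im(z) = 0.24/97.6 = 0.0025

Re(z) = -1.6730, Im(z) = 0.0025


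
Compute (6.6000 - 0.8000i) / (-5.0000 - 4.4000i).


Conjugate of z2 = -5.0000 + 4.4000i
Numerator: (6.6000 - 0.8000i)(-5.0000 + 4.4000i) = -29.4800 + 33.0400i
Denominator: (-5)^2 + (-4.4)^2 = 44.36
Result = (-29.4800 + 33.0400i)/44.36

-0.6646 + 0.7448i


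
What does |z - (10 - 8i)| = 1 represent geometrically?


|z - z0| = r is a circle with center z0 and radius r.
Center = (10, -8), radius = 1

Circle with center (10, -8) and radius 1


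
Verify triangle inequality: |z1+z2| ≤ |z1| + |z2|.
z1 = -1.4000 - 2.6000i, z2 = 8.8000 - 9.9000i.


|z1| = sqrt((-1.4)^2 + (-2.6)^2) = sqrt(8.72) = 2.9530
|z2| = sqrt(8.8^2 + (-9.9)^2) = sqrt(175.45) = 13.2458
z1+z2 = 7.4000 - 12.5000i
|z1+z2| = sqrt(211.01) = 14.5262
|z1|+|z2| = 2.9530 + 13.2458 = 16.1988

|z1+z2| = 14.5262 ≤ |z1|+|z2| = 16.1988 (verified)


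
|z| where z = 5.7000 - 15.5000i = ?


|z| = sqrt(5.7^2 + (-15.5)^2) = sqrt(32.49 + 240.25) = sqrt(272.74) = 16.5148

|z| = 16.5148


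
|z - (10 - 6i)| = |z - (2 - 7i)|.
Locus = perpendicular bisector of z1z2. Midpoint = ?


Equal distances means the locus is the perpendicular bisector of z1 and z2.
Midpoint = ((10+2)/2, (-6+(-7))/2) = (6.0000, -6.5000)

Perpendicular bisector through (6.0000, -6.5000)


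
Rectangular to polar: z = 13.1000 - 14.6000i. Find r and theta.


r = sqrt(171.61+213.16) = sqrt(384.77) = 19.6156
theta = atan2(-14.6, 13.1) = -48.0996 degrees

r = 19.6156, theta = -48.0996 degrees


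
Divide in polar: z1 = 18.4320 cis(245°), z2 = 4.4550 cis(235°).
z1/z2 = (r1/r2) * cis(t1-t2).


r = 18.4320 / 4.4550 = 4.1374
theta = 245° - 235° = 10° = 10° (mod 360)

4.1374 cis(10°)


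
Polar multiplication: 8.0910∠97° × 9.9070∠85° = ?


r = 8.0910 * 9.9070 = 80.1575
theta = 97° + 85° = 182° = 182° (mod 360)

80.1575 cis(182°)


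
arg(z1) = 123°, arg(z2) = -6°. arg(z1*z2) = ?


arg(z1*z2) = 123° - 6° = 117°
Normalized to (-180°, 180°]: 117°

117°


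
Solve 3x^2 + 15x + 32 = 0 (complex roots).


disc = 15^2 - 4*3*32 = 225 - 384 = -159
sqrt(|disc|) = sqrt(159) = 12.6095
Real part = -15/(2*3) = -2.5000
Imag part = 12.6095/(2*3) = 2.1016

-2.5000 ± 2.1016i


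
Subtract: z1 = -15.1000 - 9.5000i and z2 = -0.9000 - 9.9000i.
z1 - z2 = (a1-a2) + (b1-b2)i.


Real: -15.1 + 0.9 = -14.2
Imag: -9.5 + 9.9 = 0.4

-14.2000 + 0.4000i


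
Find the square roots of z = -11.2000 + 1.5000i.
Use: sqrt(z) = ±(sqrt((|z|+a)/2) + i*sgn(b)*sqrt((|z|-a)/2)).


|z| = sqrt(125.44+2.25) = 11.3000
sqrt((|z|+a)/2) = sqrt((11.3000+(-11.2))/2) = sqrt(0.0500) = 0.2236
sqrt((|z|-a)/2) = sqrt((11.3000-(-11.2))/2) = sqrt(11.2500) = 3.3541

±(0.2236 + 3.3541i) i.e. 0.2236 + 3.3541i and -0.2236 - 3.3541i


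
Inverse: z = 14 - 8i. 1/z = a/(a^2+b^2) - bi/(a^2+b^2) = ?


|z|^2 = 196+64 = 260
1/z = (14 + 8i)/260

1/z = 0.0538 + 0.0308i


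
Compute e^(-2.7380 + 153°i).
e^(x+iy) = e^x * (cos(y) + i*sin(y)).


e^-2.7380 = 0.0647
cos(153°) = -0.891
sin(153°) = 0.454
Real = 0.0647*(-0.891) = -0.0576
Imag = 0.0647*0.454 = 0.0294

-0.0576 + 0.0294i


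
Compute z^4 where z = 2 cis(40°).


r^4 = 2^4 = 16
n*theta = 4*40° = 160° = 160° (mod 360)
a = 16*cos(160°) = -15.0351
b = 16*sin(160°) = 5.4723

16 cis(160°) = -15.0351 + 5.4723i


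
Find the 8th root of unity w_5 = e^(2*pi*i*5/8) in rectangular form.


Angle = 360*5/8 = 225°
a = cos(225°) = -0.7071
b = sin(225°) = -0.7071

-0.7071 - 0.7071i


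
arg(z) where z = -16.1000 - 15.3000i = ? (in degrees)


Re = -16.1, Im = -15.3
arg = atan2(-15.3, -16.1) = -136.4594 degrees

arg(z) = -136.4594 degrees


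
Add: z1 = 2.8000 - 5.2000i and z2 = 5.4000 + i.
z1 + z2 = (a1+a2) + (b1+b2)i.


Real: 2.8 + 5.4 = 8.2
Imag: -5.2 + 1 = -4.2

8.2000 - 4.2000i


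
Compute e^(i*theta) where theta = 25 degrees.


cos(25°) = 0.9063
sin(25°) = 0.4226

e^(i*25°) = 0.9063 + 0.4226i


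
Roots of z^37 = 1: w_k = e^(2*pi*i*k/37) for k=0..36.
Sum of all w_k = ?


The sum of all 37th roots of unity is 0.
Geometric series: (1 - w^37)/(1 - w) = (1-1)/(1-w) = 0 since w^37 = 1, w ≠ 1.
Alternatively: coefficient of z^36 in z^37 - 1 is 0.

0


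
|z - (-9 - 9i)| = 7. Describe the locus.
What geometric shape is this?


|z - z0| = r is a circle with center z0 and radius r.
Center = (-9, -9), radius = 7

Circle with center (-9, -9) and radius 7


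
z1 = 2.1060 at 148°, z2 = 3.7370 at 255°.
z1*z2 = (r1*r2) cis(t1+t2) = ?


r = 2.1060 * 3.7370 = 7.8701
theta = 148° + 255° = 403° = 43° (mod 360)

7.8701 cis(43°)


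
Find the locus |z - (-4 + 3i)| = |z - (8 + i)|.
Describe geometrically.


Equal distances means the locus is the perpendicular bisector of z1 and z2.
Midpoint = ((-4+8)/2, (3+1)/2) = (2.0000, 2.0000)

Perpendicular bisector through (2.0000, 2.0000)


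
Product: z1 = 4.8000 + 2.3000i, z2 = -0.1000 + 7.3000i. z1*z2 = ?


Real = 4.8*(-0.1) - 2.3*7.3 = -0.48 - 16.79 = -17.27
Imag = 4.8*7.3 - (0.1)*2.3 = 35.04 - (0.23) = 34.81

-17.2700 + 34.8100i


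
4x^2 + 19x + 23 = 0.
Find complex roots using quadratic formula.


disc = 19^2 - 4*4*23 = 361 - 368 = -7
sqrt(|disc|) = sqrt(7) = 2.6458
Real part = -19/(2*4) = -2.3750
Imag part = 2.6458/(2*4) = 0.3307

-2.3750 ± 0.3307i


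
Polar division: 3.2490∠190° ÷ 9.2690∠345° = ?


r = 3.2490 / 9.2690 = 0.3505
theta = 190° - 345° = -155° = 205° (mod 360)

0.3505 cis(205°)


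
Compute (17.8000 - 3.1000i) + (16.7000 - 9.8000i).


Real: 17.8 + 16.7 = 34.5
Imag: -3.1 - 9.8 = -12.9

34.5000 - 12.9000i


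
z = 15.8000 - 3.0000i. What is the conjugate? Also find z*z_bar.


z_bar = 15.8000 + 3.0000i
z*z_bar = 15.8^2 + (-3)^2 = 249.64 + 9 = 258.64

z_bar = 15.8000 + 3.0000i, z*z_bar = 258.64


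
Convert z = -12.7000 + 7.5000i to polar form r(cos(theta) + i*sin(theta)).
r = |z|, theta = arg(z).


r = sqrt(161.29+56.25) = sqrt(217.54) = 14.7492
theta = atan2(7.5, -12.7) = 149.4360 degrees

r = 14.7492, theta = 149.4360 degrees


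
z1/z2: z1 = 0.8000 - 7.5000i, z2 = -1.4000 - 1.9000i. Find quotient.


Conjugate of z2 = -1.4000 + 1.9000i
Numerator: (0.8000 - 7.5000i)(-1.4000 + 1.9000i) = 13.1300 + 12.0200i
Denominator: (-1.4)^2 + (-1.9)^2 = 5.57
Result = (13.1300 + 12.0200i)/5.57

2.3573 + 2.1580i


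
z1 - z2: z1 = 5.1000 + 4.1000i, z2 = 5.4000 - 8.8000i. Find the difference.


Real: 5.1 - 5.4 = -0.3
Imag: 4.1 + 8.8 = 12.9

-0.3000 + 12.9000i


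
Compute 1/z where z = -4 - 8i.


|z|^2 = 16+64 = 80
1/z = (-4 + 8i)/80

1/z = -0.0500 + 0.1000i


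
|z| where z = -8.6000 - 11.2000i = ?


|z| = sqrt((-8.6)^2 + (-11.2)^2) = sqrt(73.96 + 125.44) = sqrt(199.4) = 14.1209

|z| = 14.1209
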